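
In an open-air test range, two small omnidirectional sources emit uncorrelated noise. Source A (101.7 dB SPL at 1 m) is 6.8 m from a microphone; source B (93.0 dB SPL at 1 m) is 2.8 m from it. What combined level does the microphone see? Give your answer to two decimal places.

At the listener: L_A = 101.7 − 20·log₁₀(6.8) = 85.050 dB; L_B = 93.0 − 20·log₁₀(2.8) = 84.057 dB.
Combined: 10·log₁₀(10^(85.050/10)+10^(84.057/10)) = 87.59 dB SPL.

87.59 dB SPL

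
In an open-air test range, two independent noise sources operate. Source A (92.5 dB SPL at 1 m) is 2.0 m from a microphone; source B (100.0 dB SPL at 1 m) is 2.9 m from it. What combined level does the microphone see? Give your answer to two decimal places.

92.13 dB SPL

At the listener: L_A = 92.5 − 20·log₁₀(2.0) = 86.479 dB; L_B = 100.0 − 20·log₁₀(2.9) = 90.752 dB.
Combined: 10·log₁₀(10^(86.479/10)+10^(90.752/10)) = 92.13 dB SPL.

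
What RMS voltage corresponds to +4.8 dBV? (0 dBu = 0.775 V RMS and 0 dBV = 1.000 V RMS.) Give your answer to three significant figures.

1.74 V

V = 1.000 V × 10^(+4.8/20).
= 1.000 × 1.738 = 1.74 V.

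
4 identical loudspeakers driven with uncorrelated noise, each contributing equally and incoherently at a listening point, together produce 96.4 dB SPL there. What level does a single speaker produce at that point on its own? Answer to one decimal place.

90.4 dB SPL

4 equal incoherent sources add 10·log₁₀(4) = 6.02 dB over one source.
L_one = 96.4 − 6.02 = 90.4 dB SPL.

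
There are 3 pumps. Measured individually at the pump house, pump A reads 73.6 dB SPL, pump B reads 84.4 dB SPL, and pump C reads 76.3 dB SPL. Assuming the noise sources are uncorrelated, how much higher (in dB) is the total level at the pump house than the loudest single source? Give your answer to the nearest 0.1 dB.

0.9 dB

Incoherent sources sum as intensities:
L_total = 10·log₁₀(10^(73.6/10) + 10^(84.4/10) + 10^(76.3/10)) = 85.33 dB SPL.
Excess over the loudest (84.4 dB): 85.33 − 84.4 = 0.9 dB.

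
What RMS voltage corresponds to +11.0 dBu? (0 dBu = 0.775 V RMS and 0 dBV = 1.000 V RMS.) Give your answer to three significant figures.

2.75 V

V = 0.775 V × 10^(+11.0/20).
= 0.775 × 3.548 = 2.75 V.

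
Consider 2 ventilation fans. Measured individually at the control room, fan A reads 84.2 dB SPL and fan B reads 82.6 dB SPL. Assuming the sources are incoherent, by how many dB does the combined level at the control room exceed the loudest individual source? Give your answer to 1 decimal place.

2.3 dB

Uncorrelated sources add in intensity (power), not in dB.
L_total = 10·log₁₀(10^(84.2/10) + 10^(82.6/10)) = 86.48 dB SPL.
Excess over the loudest (84.2 dB): 86.48 − 84.2 = 2.3 dB.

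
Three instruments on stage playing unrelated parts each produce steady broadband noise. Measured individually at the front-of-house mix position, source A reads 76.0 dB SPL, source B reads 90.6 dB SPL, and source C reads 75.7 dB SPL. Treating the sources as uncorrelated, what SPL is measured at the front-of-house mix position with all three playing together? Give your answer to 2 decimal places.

90.88 dB SPL

Incoherent sources sum as intensities:
L_total = 10·log₁₀(10^(76.0/10) + 10^(90.6/10) + 10^(75.7/10)) = 10·log₁₀(1225000000) = 90.88 dB SPL.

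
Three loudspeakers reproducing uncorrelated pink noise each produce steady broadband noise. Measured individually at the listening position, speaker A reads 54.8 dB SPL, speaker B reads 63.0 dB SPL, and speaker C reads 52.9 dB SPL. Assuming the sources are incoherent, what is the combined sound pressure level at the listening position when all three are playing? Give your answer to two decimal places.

63.97 dB SPL

Uncorrelated sources add in intensity (power), not in dB.
L_total = 10·log₁₀(10^(54.8/10) + 10^(63.0/10) + 10^(52.9/10)) = 10·log₁₀(2492000) = 63.97 dB SPL.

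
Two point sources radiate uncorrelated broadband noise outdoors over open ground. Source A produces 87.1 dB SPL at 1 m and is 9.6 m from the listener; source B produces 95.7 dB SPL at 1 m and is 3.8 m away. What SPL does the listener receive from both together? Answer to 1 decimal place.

84.2 dB SPL

At the listener: L_A = 87.1 − 20·log₁₀(9.6) = 67.45 dB; L_B = 95.7 − 20·log₁₀(3.8) = 84.10 dB.
Combined: 10·log₁₀(10^(67.45/10)+10^(84.10/10)) = 84.2 dB SPL.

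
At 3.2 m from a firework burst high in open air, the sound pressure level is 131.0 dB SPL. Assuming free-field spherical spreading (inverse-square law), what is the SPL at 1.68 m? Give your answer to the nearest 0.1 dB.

Free-field point source: level drops by 20·log₁₀ of the distance ratio.
ΔL = −20·log₁₀(1.68/3.2) = 5.60 dB, so L₂ = 131.0 + (5.60) = 136.6 dB SPL.

136.6 dB SPL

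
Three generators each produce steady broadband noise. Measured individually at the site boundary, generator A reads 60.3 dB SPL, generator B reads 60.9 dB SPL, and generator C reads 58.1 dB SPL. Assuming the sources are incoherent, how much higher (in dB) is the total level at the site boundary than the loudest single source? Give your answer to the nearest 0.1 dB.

Incoherent sources sum as intensities:
L_total = 10·log₁₀(10^(60.3/10) + 10^(60.9/10) + 10^(58.1/10)) = 64.69 dB SPL.
Excess over the loudest (60.9 dB): 64.69 − 60.9 = 3.8 dB.

3.8 dB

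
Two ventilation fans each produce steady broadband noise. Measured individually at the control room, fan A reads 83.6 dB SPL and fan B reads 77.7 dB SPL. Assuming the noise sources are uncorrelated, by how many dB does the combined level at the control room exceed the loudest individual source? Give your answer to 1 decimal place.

Add the sources as powers (linear), then convert back to dB:
L_total = 10·log₁₀(10^(83.6/10) + 10^(77.7/10)) = 84.59 dB SPL.
Excess over the loudest (83.6 dB): 84.59 − 83.6 = 1.0 dB.

1.0 dB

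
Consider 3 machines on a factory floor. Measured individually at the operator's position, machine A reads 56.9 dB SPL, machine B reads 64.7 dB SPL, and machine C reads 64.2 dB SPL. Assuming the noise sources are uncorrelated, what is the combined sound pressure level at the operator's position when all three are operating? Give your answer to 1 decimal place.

67.8 dB SPL

Uncorrelated sources add in intensity (power), not in dB.
L_total = 10·log₁₀(10^(56.9/10) + 10^(64.7/10) + 10^(64.2/10)) = 10·log₁₀(6071000) = 67.8 dB SPL.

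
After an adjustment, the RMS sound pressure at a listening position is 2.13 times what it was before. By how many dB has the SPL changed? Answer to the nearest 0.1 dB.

Sound pressure is an amplitude quantity: ΔL = 20·log₁₀(p₂/p₁).
20·log₁₀(2.13) = 6.6 dB.

6.6 dB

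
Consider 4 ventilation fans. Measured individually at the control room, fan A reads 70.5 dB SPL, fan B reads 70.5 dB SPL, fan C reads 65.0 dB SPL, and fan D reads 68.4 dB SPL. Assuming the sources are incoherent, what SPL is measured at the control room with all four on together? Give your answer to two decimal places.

75.12 dB SPL

Incoherent sources sum as intensities:
L_total = 10·log₁₀(10^(70.5/10) + 10^(70.5/10) + 10^(65.0/10) + 10^(68.4/10)) = 10·log₁₀(32520000) = 75.12 dB SPL.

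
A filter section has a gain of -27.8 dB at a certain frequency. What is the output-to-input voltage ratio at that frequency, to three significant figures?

Voltage ratio = 10^(dB/20).
10^(-27.8/20) = 10^(-1.390) = 0.0407.

0.0407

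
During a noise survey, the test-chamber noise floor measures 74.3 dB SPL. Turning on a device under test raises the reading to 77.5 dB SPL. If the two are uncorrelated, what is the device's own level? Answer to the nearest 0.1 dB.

Background correction is a power subtraction:
L_src = 10·log₁₀(10^(77.5/10) − 10^(74.3/10)) = 10·log₁₀(29320000) = 74.7 dB SPL.

74.7 dB SPL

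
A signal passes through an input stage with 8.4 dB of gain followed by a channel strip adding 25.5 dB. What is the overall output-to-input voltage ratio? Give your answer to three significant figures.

49.5

Net gain = 8.4 + 25.5 = 33.9 dB.
Voltage ratio = 10^(33.9/20) = 49.5.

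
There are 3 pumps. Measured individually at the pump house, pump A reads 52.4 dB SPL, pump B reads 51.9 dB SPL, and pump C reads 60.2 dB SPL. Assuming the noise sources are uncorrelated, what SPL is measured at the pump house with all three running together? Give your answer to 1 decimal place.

Incoherent sources sum as intensities:
L_total = 10·log₁₀(10^(52.4/10) + 10^(51.9/10) + 10^(60.2/10)) = 10·log₁₀(1376000) = 61.4 dB SPL.

61.4 dB SPL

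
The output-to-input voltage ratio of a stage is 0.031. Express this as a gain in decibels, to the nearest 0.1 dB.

-30.2 dB

For a voltage ratio, dB = 20·log₁₀(V₂/V₁).
20·log₁₀(0.031) = -30.2 dB.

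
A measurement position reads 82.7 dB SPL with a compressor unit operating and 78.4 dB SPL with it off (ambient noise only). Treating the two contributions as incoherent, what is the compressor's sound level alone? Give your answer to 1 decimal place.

80.7 dB SPL

Remove the background by subtracting linear intensities:
L_src = 10·log₁₀(10^(82.7/10) − 10^(78.4/10)) = 10·log₁₀(117000000) = 80.7 dB SPL.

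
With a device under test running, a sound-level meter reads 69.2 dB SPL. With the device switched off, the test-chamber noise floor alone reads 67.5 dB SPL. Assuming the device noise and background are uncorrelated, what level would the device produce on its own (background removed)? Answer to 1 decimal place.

Subtract intensities: L_src = 10·log₁₀(10^(L_total/10) − 10^(L_bg/10)).
L_src = 10·log₁₀(10^(69.2/10) − 10^(67.5/10)) = 10·log₁₀(2694000) = 64.3 dB SPL.

64.3 dB SPL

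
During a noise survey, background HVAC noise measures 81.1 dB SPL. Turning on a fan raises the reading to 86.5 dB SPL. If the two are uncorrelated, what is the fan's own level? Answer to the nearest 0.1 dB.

85.0 dB SPL

Background correction is a power subtraction:
L_src = 10·log₁₀(10^(86.5/10) − 10^(81.1/10)) = 10·log₁₀(317900000) = 85.0 dB SPL.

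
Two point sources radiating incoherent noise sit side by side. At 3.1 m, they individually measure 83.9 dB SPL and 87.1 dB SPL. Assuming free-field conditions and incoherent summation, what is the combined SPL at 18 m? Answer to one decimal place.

Combined at 3.1 m: 10·log₁₀(10^(83.9/10)+10^(87.1/10)) = 88.80 dB SPL.
Then apply −20·log₁₀(18/3.1) = -15.28 dB → 73.5 dB SPL.

73.5 dB SPL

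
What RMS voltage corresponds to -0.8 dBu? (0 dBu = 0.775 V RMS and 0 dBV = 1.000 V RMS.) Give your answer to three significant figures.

0.707 V

V = 0.775 V × 10^(-0.8/20).
= 0.775 × 0.9120 = 0.707 V.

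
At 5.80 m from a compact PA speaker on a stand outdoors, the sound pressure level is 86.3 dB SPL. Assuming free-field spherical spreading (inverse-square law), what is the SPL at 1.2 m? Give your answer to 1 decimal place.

For a point source in a free field, ΔL = −20·log₁₀(d₂/d₁).
ΔL = −20·log₁₀(1.2/5.80) = 13.68 dB, so L₂ = 86.3 + (13.68) = 100.0 dB SPL.

100.0 dB SPL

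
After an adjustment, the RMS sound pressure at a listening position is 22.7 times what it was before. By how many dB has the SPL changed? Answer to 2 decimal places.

SPL change from a pressure ratio uses the 20·log₁₀ form:
20·log₁₀(22.7) = 27.12 dB.

27.12 dB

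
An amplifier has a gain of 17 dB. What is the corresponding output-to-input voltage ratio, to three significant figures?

Voltage ratio = 10^(dB/20).
10^(17/20) = 10^(0.8500) = 7.08.

7.08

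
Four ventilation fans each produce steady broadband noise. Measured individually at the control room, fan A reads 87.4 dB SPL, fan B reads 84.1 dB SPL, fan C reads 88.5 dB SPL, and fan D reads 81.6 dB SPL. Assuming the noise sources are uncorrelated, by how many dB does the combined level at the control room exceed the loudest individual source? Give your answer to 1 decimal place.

3.7 dB

Uncorrelated sources add in intensity (power), not in dB.
L_total = 10·log₁₀(10^(87.4/10) + 10^(84.1/10) + 10^(88.5/10) + 10^(81.6/10)) = 92.20 dB SPL.
Excess over the loudest (88.5 dB): 92.20 − 88.5 = 3.7 dB.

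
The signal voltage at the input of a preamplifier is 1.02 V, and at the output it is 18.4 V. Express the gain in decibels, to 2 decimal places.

For a voltage ratio, dB = 20·log₁₀(V₂/V₁).
20·log₁₀(18.4/1.02) = 20·log₁₀(18.04) = 25.12 dB.

25.12 dB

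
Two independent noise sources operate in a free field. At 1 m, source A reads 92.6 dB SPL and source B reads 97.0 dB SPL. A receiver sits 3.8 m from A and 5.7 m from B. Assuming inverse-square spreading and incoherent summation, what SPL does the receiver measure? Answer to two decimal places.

At the listener: L_A = 92.6 − 20·log₁₀(3.8) = 81.004 dB; L_B = 97.0 − 20·log₁₀(5.7) = 81.883 dB.
Combined: 10·log₁₀(10^(81.004/10)+10^(81.883/10)) = 84.48 dB SPL.

84.48 dB SPL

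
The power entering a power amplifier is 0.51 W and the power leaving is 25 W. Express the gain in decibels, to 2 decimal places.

16.90 dB

For a power ratio, dB = 10·log₁₀(P₂/P₁).
10·log₁₀(25/0.51) = 10·log₁₀(49.02) = 16.90 dB.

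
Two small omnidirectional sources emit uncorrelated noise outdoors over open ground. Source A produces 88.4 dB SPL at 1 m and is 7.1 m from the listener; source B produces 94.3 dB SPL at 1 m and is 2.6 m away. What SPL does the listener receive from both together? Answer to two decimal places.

86.15 dB SPL

At the listener: L_A = 88.4 − 20·log₁₀(7.1) = 71.375 dB; L_B = 94.3 − 20·log₁₀(2.6) = 86.001 dB.
Combined: 10·log₁₀(10^(71.375/10)+10^(86.001/10)) = 86.15 dB SPL.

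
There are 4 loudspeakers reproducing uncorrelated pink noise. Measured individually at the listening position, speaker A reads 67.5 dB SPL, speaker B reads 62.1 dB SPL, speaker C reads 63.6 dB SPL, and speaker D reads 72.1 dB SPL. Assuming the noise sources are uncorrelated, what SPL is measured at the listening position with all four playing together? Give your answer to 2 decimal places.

Incoherent sources sum as intensities:
L_total = 10·log₁₀(10^(67.5/10) + 10^(62.1/10) + 10^(63.6/10) + 10^(72.1/10)) = 10·log₁₀(25750000) = 74.11 dB SPL.

74.11 dB SPL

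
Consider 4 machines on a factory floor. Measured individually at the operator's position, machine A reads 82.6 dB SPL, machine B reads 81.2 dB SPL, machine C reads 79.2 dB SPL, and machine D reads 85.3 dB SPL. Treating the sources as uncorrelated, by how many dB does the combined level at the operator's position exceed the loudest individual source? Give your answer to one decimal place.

3.4 dB

Incoherent sources sum as intensities:
L_total = 10·log₁₀(10^(82.6/10) + 10^(81.2/10) + 10^(79.2/10) + 10^(85.3/10)) = 88.67 dB SPL.
Excess over the loudest (85.3 dB): 88.67 − 85.3 = 3.4 dB.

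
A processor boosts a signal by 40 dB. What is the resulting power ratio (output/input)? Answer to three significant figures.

10000

Power ratio = 10^(dB/10).
10^(40/10) = 10^(4.000) = 10000.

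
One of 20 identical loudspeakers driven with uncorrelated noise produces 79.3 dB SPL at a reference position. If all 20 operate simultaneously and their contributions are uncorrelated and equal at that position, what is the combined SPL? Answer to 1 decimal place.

20 equal incoherent sources raise the level by 10·log₁₀(20) = 13.01 dB.
L_total = 79.3 + 13.01 = 92.3 dB SPL.

92.3 dB SPL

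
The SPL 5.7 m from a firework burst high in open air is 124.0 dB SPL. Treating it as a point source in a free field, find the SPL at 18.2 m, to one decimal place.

Free-field point source: level drops by 20·log₁₀ of the distance ratio.
ΔL = −20·log₁₀(18.2/5.7) = -10.08 dB, so L₂ = 124.0 + (-10.08) = 113.9 dB SPL.

113.9 dB SPL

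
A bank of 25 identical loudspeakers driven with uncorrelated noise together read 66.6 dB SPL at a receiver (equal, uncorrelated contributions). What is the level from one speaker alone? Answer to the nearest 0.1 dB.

52.6 dB SPL

25 equal incoherent sources add 10·log₁₀(25) = 13.98 dB over one source.
L_one = 66.6 − 13.98 = 52.6 dB SPL.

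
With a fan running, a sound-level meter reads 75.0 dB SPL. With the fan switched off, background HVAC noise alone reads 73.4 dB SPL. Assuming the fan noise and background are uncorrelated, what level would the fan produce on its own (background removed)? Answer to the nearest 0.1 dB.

69.9 dB SPL

Subtract intensities: L_src = 10·log₁₀(10^(L_total/10) − 10^(L_bg/10)).
L_src = 10·log₁₀(10^(75.0/10) − 10^(73.4/10)) = 10·log₁₀(9745000) = 69.9 dB SPL.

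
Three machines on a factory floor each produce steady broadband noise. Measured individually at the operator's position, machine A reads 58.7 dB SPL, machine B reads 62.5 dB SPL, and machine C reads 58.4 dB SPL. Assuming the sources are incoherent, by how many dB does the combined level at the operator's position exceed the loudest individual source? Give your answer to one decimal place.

2.6 dB

Uncorrelated sources add in intensity (power), not in dB.
L_total = 10·log₁₀(10^(58.7/10) + 10^(62.5/10) + 10^(58.4/10)) = 65.07 dB SPL.
Excess over the loudest (62.5 dB): 65.07 − 62.5 = 2.6 dB.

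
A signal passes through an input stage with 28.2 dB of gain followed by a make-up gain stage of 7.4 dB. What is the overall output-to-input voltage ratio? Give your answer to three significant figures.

60.3

Net gain = 28.2 + 7.4 = 35.6 dB.
Voltage ratio = 10^(35.6/20) = 60.3.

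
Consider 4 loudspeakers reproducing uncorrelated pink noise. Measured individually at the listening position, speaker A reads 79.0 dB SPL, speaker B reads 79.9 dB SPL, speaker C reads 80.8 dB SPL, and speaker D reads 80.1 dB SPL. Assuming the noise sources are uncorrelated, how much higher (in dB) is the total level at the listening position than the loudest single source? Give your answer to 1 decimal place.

Add the sources as powers (linear), then convert back to dB:
L_total = 10·log₁₀(10^(79.0/10) + 10^(79.9/10) + 10^(80.8/10) + 10^(80.1/10)) = 86.02 dB SPL.
Excess over the loudest (80.8 dB): 86.02 − 80.8 = 5.2 dB.

5.2 dB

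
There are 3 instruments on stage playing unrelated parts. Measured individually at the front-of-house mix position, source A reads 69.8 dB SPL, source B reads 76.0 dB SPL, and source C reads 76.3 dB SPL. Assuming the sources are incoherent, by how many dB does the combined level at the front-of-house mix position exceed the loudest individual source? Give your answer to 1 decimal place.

3.3 dB

Incoherent sources sum as intensities:
L_total = 10·log₁₀(10^(69.8/10) + 10^(76.0/10) + 10^(76.3/10)) = 79.64 dB SPL.
Excess over the loudest (76.3 dB): 79.64 − 76.3 = 3.3 dB.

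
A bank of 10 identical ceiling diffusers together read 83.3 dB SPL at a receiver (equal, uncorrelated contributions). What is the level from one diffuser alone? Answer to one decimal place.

73.3 dB SPL

10 equal incoherent sources add 10·log₁₀(10) = 10.00 dB over one source.
L_one = 83.3 − 10.00 = 73.3 dB SPL.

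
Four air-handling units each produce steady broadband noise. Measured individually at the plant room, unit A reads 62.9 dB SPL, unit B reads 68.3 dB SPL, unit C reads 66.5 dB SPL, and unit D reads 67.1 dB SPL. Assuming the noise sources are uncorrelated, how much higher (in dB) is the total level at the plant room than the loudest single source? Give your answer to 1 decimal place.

Incoherent sources sum as intensities:
L_total = 10·log₁₀(10^(62.9/10) + 10^(68.3/10) + 10^(66.5/10) + 10^(67.1/10)) = 72.63 dB SPL.
Excess over the loudest (68.3 dB): 72.63 − 68.3 = 4.3 dB.

4.3 dB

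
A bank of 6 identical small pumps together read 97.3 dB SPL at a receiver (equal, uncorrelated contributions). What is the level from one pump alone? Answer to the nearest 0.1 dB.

6 equal incoherent sources add 10·log₁₀(6) = 7.78 dB over one source.
L_one = 97.3 − 7.78 = 89.5 dB SPL.

89.5 dB SPL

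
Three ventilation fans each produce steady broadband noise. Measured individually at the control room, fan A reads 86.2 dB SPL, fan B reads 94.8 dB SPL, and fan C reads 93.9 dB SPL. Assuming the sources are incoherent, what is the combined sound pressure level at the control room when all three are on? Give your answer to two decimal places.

Uncorrelated sources add in intensity (power), not in dB.
L_total = 10·log₁₀(10^(86.2/10) + 10^(94.8/10) + 10^(93.9/10)) = 10·log₁₀(5892000000) = 97.70 dB SPL.

97.70 dB SPL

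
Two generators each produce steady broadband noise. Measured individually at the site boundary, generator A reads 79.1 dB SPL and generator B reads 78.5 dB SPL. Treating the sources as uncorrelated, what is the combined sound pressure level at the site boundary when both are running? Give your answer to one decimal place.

Incoherent sources sum as intensities:
L_total = 10·log₁₀(10^(79.1/10) + 10^(78.5/10)) = 10·log₁₀(152100000) = 81.8 dB SPL.

81.8 dB SPL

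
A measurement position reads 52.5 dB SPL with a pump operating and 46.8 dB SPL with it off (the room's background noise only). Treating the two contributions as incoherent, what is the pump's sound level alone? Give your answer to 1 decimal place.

51.1 dB SPL

Background correction is a power subtraction:
L_src = 10·log₁₀(10^(52.5/10) − 10^(46.8/10)) = 10·log₁₀(130000) = 51.1 dB SPL.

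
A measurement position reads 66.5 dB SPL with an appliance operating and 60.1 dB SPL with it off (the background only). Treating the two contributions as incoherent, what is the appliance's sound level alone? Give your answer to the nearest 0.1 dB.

Subtract intensities: L_src = 10·log₁₀(10^(L_total/10) − 10^(L_bg/10)).
L_src = 10·log₁₀(10^(66.5/10) − 10^(60.1/10)) = 10·log₁₀(3444000) = 65.4 dB SPL.

65.4 dB SPL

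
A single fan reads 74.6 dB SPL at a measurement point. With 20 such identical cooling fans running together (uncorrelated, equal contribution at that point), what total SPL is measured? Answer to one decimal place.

20 equal incoherent sources raise the level by 10·log₁₀(20) = 13.01 dB.
L_total = 74.6 + 13.01 = 87.6 dB SPL.

87.6 dB SPL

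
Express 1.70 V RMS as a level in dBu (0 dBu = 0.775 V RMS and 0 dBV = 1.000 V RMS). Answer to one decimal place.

+6.8 dBu

dBu = 20·log₁₀(V / 0.775 V).
20·log₁₀(1.70/0.775) = +6.8 dBu.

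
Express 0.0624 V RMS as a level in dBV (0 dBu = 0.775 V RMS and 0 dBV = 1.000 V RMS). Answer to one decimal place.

-24.1 dBV

dBV = 20·log₁₀(V / 1.000 V).
20·log₁₀(0.0624/1.000) = -24.1 dBV.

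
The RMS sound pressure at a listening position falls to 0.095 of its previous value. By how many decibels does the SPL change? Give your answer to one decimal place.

Sound pressure is an amplitude quantity: ΔL = 20·log₁₀(p₂/p₁).
20·log₁₀(0.095) = -20.4 dB.

-20.4 dB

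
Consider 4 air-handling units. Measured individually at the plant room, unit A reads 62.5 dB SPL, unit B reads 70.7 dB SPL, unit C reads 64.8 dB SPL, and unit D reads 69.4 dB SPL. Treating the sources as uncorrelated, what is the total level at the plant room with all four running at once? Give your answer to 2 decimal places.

74.02 dB SPL

Uncorrelated sources add in intensity (power), not in dB.
L_total = 10·log₁₀(10^(62.5/10) + 10^(70.7/10) + 10^(64.8/10) + 10^(69.4/10)) = 10·log₁₀(25260000) = 74.02 dB SPL.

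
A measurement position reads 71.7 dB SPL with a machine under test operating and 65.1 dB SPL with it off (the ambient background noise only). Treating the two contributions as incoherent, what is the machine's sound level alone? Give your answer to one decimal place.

70.6 dB SPL

Remove the background by subtracting linear intensities:
L_src = 10·log₁₀(10^(71.7/10) − 10^(65.1/10)) = 10·log₁₀(11560000) = 70.6 dB SPL.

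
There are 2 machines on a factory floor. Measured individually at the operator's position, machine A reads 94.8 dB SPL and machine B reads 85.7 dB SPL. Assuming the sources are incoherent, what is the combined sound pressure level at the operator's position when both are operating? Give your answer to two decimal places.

95.30 dB SPL

Uncorrelated sources add in intensity (power), not in dB.
L_total = 10·log₁₀(10^(94.8/10) + 10^(85.7/10)) = 10·log₁₀(3391000000) = 95.30 dB SPL.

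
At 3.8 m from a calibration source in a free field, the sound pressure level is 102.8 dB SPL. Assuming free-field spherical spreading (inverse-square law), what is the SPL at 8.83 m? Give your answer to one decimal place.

Inverse-square spreading gives ΔL = −20·log₁₀(d₂/d₁).
ΔL = −20·log₁₀(8.83/3.8) = -7.32 dB, so L₂ = 102.8 + (-7.32) = 95.5 dB SPL.

95.5 dB SPL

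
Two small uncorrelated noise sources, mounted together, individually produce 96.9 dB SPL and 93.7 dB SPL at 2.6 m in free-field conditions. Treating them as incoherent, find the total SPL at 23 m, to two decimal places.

79.66 dB SPL

Combined at 2.6 m: 10·log₁₀(10^(96.9/10)+10^(93.7/10)) = 98.599 dB SPL.
Then apply −20·log₁₀(23/2.6) = -18.935 dB → 79.66 dB SPL.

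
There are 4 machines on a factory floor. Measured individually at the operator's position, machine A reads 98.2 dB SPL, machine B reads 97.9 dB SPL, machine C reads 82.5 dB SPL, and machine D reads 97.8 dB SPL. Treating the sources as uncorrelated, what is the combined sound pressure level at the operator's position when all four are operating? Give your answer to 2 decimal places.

Incoherent sources sum as intensities:
L_total = 10·log₁₀(10^(98.2/10) + 10^(97.9/10) + 10^(82.5/10) + 10^(97.8/10)) = 10·log₁₀(18976000000) = 102.78 dB SPL.

102.78 dB SPL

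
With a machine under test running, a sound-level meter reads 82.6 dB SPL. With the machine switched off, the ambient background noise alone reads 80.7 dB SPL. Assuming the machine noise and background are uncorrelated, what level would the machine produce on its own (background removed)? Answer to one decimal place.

Remove the background by subtracting linear intensities:
L_src = 10·log₁₀(10^(82.6/10) − 10^(80.7/10)) = 10·log₁₀(64480000) = 78.1 dB SPL.

78.1 dB SPL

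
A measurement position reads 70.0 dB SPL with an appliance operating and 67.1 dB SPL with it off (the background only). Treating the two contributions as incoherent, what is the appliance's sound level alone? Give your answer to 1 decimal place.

66.9 dB SPL

Subtract intensities: L_src = 10·log₁₀(10^(L_total/10) − 10^(L_bg/10)).
L_src = 10·log₁₀(10^(70.0/10) − 10^(67.1/10)) = 10·log₁₀(4871000) = 66.9 dB SPL.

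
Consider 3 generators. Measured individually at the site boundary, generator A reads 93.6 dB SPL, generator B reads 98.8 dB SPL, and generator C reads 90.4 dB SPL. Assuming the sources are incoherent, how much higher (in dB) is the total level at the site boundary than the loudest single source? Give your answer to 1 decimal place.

Uncorrelated sources add in intensity (power), not in dB.
L_total = 10·log₁₀(10^(93.6/10) + 10^(98.8/10) + 10^(90.4/10)) = 100.40 dB SPL.
Excess over the loudest (98.8 dB): 100.40 − 98.8 = 1.6 dB.

1.6 dB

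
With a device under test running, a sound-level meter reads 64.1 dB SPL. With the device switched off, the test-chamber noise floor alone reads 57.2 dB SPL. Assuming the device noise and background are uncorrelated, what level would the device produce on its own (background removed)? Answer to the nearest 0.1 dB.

Background correction is a power subtraction:
L_src = 10·log₁₀(10^(64.1/10) − 10^(57.2/10)) = 10·log₁₀(2046000) = 63.1 dB SPL.

63.1 dB SPL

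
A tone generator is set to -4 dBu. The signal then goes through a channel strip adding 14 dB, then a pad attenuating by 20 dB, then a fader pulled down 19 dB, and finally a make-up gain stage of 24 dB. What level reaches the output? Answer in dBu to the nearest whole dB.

Cascaded gains and losses add directly in dB.
-4 + 14 − 20 − 19 + 24 = -5 dBu.

-5 dBu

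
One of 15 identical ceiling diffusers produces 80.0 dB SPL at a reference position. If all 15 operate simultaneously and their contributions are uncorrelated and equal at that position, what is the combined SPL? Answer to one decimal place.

91.8 dB SPL

15 equal incoherent sources raise the level by 10·log₁₀(15) = 11.76 dB.
L_total = 80.0 + 11.76 = 91.8 dB SPL.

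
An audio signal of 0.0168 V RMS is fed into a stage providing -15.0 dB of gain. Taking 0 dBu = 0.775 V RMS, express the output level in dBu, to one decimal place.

Input level: 20·log₁₀(0.0168/0.775) = -33.28 dBu.
Output: -33.28 − 15.0 = -48.3 dBu.

-48.3 dBu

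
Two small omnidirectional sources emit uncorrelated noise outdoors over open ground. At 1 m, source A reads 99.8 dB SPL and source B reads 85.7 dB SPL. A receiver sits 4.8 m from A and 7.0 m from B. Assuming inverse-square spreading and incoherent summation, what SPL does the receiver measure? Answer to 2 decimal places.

86.25 dB SPL

At the listener: L_A = 99.8 − 20·log₁₀(4.8) = 86.175 dB; L_B = 85.7 − 20·log₁₀(7.0) = 68.798 dB.
Combined: 10·log₁₀(10^(86.175/10)+10^(68.798/10)) = 86.25 dB SPL.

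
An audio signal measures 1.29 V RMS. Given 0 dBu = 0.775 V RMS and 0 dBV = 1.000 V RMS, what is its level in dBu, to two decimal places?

+4.43 dBu

dBu = 20·log₁₀(V / 0.775 V).
20·log₁₀(1.29/0.775) = +4.43 dBu.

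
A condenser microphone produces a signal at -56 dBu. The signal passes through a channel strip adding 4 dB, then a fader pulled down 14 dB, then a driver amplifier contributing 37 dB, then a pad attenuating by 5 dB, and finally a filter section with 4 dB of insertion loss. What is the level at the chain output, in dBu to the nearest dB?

In dB, series stages simply add:
-56 + 4 − 14 + 37 − 5 − 4 = -38 dBu.

-38 dBu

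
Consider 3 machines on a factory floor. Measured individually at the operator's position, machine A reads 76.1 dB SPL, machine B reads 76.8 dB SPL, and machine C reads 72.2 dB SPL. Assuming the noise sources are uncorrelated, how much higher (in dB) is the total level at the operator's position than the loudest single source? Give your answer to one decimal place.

3.4 dB

Add the sources as powers (linear), then convert back to dB:
L_total = 10·log₁₀(10^(76.1/10) + 10^(76.8/10) + 10^(72.2/10)) = 80.22 dB SPL.
Excess over the loudest (76.8 dB): 80.22 − 76.8 = 3.4 dB.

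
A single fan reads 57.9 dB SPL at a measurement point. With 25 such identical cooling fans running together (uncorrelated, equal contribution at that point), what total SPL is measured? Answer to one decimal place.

25 equal incoherent sources raise the level by 10·log₁₀(25) = 13.98 dB.
L_total = 57.9 + 13.98 = 71.9 dB SPL.

71.9 dB SPL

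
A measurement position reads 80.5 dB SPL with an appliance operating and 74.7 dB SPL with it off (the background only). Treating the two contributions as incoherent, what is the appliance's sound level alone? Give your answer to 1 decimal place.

79.2 dB SPL

Background correction is a power subtraction:
L_src = 10·log₁₀(10^(80.5/10) − 10^(74.7/10)) = 10·log₁₀(82690000) = 79.2 dB SPL.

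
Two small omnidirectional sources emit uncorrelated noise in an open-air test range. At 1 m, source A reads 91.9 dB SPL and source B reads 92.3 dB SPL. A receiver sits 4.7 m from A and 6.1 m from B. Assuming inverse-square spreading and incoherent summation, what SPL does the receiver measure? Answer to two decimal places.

80.64 dB SPL

At the listener: L_A = 91.9 − 20·log₁₀(4.7) = 78.458 dB; L_B = 92.3 − 20·log₁₀(6.1) = 76.593 dB.
Combined: 10·log₁₀(10^(78.458/10)+10^(76.593/10)) = 80.64 dB SPL.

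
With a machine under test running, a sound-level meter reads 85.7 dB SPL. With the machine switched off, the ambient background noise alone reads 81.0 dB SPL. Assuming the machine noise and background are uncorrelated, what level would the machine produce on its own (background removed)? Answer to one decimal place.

Remove the background by subtracting linear intensities:
L_src = 10·log₁₀(10^(85.7/10) − 10^(81.0/10)) = 10·log₁₀(245600000) = 83.9 dB SPL.

83.9 dB SPL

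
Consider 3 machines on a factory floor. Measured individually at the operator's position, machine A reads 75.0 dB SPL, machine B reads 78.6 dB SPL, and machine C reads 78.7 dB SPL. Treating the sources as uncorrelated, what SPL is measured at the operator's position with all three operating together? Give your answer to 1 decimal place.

82.5 dB SPL

Incoherent sources sum as intensities:
L_total = 10·log₁₀(10^(75.0/10) + 10^(78.6/10) + 10^(78.7/10)) = 10·log₁₀(178200000) = 82.5 dB SPL.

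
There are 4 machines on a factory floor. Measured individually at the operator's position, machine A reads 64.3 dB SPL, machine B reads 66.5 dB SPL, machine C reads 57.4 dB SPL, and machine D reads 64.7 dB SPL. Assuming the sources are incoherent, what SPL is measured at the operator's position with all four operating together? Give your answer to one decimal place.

70.3 dB SPL

Uncorrelated sources add in intensity (power), not in dB.
L_total = 10·log₁₀(10^(64.3/10) + 10^(66.5/10) + 10^(57.4/10) + 10^(64.7/10)) = 10·log₁₀(10660000) = 70.3 dB SPL.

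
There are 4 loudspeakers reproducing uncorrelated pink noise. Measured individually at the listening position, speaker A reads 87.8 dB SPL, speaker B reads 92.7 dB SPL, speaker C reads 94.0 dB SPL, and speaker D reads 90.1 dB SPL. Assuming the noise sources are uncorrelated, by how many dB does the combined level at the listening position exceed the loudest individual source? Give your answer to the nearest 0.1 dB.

Uncorrelated sources add in intensity (power), not in dB.
L_total = 10·log₁₀(10^(87.8/10) + 10^(92.7/10) + 10^(94.0/10) + 10^(90.1/10)) = 97.78 dB SPL.
Excess over the loudest (94.0 dB): 97.78 − 94.0 = 3.8 dB.

3.8 dB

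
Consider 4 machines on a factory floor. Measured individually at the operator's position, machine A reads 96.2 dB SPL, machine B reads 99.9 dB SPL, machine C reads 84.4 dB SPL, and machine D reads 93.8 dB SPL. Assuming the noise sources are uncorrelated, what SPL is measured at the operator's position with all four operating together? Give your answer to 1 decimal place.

Uncorrelated sources add in intensity (power), not in dB.
L_total = 10·log₁₀(10^(96.2/10) + 10^(99.9/10) + 10^(84.4/10) + 10^(93.8/10)) = 10·log₁₀(16615000000) = 102.2 dB SPL.

102.2 dB SPL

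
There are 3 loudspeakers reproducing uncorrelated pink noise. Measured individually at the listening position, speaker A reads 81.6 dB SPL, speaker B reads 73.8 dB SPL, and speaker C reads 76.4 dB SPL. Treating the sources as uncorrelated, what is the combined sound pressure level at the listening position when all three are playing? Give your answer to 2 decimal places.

Incoherent sources sum as intensities:
L_total = 10·log₁₀(10^(81.6/10) + 10^(73.8/10) + 10^(76.4/10)) = 10·log₁₀(212200000) = 83.27 dB SPL.

83.27 dB SPL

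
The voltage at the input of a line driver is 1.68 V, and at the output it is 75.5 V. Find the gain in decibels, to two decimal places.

Voltage ratio → dB uses the 20·log₁₀ form:
20·log₁₀(75.5/1.68) = 20·log₁₀(44.94) = 33.05 dB.

33.05 dB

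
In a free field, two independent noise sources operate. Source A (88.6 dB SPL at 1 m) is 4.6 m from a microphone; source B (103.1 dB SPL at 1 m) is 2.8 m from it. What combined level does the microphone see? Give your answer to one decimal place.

At the listener: L_A = 88.6 − 20·log₁₀(4.6) = 75.34 dB; L_B = 103.1 − 20·log₁₀(2.8) = 94.16 dB.
Combined: 10·log₁₀(10^(75.34/10)+10^(94.16/10)) = 94.2 dB SPL.

94.2 dB SPL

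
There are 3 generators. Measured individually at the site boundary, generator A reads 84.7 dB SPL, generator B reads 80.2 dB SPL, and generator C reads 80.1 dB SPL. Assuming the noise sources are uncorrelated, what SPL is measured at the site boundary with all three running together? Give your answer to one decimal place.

87.0 dB SPL

Add the sources as powers (linear), then convert back to dB:
L_total = 10·log₁₀(10^(84.7/10) + 10^(80.2/10) + 10^(80.1/10)) = 10·log₁₀(502200000) = 87.0 dB SPL.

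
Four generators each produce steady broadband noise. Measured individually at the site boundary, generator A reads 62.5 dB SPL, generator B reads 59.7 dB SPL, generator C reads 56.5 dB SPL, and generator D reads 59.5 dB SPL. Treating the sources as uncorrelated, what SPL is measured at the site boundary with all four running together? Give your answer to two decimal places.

66.07 dB SPL

Uncorrelated sources add in intensity (power), not in dB.
L_total = 10·log₁₀(10^(62.5/10) + 10^(59.7/10) + 10^(56.5/10) + 10^(59.5/10)) = 10·log₁₀(4049000) = 66.07 dB SPL.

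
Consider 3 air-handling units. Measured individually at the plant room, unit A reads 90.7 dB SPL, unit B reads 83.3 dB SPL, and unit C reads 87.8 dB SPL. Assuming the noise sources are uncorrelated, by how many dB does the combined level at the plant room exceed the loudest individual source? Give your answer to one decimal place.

Uncorrelated sources add in intensity (power), not in dB.
L_total = 10·log₁₀(10^(90.7/10) + 10^(83.3/10) + 10^(87.8/10)) = 92.99 dB SPL.
Excess over the loudest (90.7 dB): 92.99 − 90.7 = 2.3 dB.

2.3 dB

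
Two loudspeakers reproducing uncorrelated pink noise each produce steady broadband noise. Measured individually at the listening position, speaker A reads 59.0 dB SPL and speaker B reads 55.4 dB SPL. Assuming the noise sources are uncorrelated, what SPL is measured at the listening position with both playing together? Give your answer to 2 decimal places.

Incoherent sources sum as intensities:
L_total = 10·log₁₀(10^(59.0/10) + 10^(55.4/10)) = 10·log₁₀(1141000) = 60.57 dB SPL.

60.57 dB SPL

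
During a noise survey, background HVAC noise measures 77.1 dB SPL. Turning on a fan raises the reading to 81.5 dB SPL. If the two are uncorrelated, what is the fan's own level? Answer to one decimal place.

79.5 dB SPL

Background correction is a power subtraction:
L_src = 10·log₁₀(10^(81.5/10) − 10^(77.1/10)) = 10·log₁₀(89970000) = 79.5 dB SPL.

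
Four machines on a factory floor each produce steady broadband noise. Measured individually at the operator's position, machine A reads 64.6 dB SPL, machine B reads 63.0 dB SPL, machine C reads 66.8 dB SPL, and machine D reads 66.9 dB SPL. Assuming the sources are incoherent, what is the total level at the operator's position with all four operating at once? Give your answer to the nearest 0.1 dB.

Uncorrelated sources add in intensity (power), not in dB.
L_total = 10·log₁₀(10^(64.6/10) + 10^(63.0/10) + 10^(66.8/10) + 10^(66.9/10)) = 10·log₁₀(14560000) = 71.6 dB SPL.

71.6 dB SPL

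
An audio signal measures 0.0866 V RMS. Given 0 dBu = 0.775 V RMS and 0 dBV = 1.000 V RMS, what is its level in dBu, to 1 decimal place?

dBu = 20·log₁₀(V / 0.775 V).
20·log₁₀(0.0866/0.775) = -19.0 dBu.

-19.0 dBu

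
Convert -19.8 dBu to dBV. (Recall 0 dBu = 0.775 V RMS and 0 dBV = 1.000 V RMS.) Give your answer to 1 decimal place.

The offset between the scales is 20·log₁₀(0.775/1.000) = −2.214 dB.
So dBV = -19.8 − 2.214 = -22.0 dBV.

-22.0 dBV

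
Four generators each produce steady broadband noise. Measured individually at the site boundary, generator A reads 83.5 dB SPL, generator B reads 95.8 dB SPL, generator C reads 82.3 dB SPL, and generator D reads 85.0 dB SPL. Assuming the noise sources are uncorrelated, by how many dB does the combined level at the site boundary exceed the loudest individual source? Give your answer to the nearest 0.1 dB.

Uncorrelated sources add in intensity (power), not in dB.
L_total = 10·log₁₀(10^(83.5/10) + 10^(95.8/10) + 10^(82.3/10) + 10^(85.0/10)) = 96.54 dB SPL.
Excess over the loudest (95.8 dB): 96.54 − 95.8 = 0.7 dB.

0.7 dB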